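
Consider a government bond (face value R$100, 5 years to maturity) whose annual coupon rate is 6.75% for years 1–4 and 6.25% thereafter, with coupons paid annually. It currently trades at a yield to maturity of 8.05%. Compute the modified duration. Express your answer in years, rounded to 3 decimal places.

Periodic yield y = 0.0805. First find Macaulay duration:
  t   CF        PV=CF/(1+0.0805)^t    t·PV
  1         6.75         6.2471         6.2471
  2         6.75         5.7817        11.5634
  3         6.75         5.3509        16.0528
  4         6.75         4.9523        19.8091
  5       106.25        72.1448       360.7240
  Σ                     94.4768       414.3964
P = 94.4768; Macaulay duration = 414.3964 / 94.4768 = 4.38622 years.
Modified duration = D_Mac / (1 + y) = 4.38622 / 1.0805 = 4.05944 years.

4.059 years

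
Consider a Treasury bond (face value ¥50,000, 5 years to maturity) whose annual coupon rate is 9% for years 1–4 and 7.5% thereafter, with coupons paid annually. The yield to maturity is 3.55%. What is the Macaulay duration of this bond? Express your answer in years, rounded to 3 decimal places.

Periodic yield y = 0.0355. Discount each cash flow and weight by its year:
  t   CF        PV=CF/(1+0.0355)^t    t·PV
  1     4,500.00     4,345.7267     4,345.7267
  2     4,500.00     4,196.7423     8,393.4847
  3     4,500.00     4,052.8656    12,158.5969
  4     4,500.00     3,913.9214    15,655.6856
  5    53,750.00    45,146.9018   225,734.5091
  Σ                 61,656.1579   266,288.0030
Price P = Σ PV = 61,656.1579.
Macaulay duration = Σ(t·PV) / P = 266,288.0030 / 61,656.1579 = 4.31892 years.

4.319 years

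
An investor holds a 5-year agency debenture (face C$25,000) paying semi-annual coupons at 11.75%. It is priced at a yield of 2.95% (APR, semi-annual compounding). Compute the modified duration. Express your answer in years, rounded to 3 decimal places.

4.049 years

Periodic yield y = 0.01475. First find Macaulay duration:
  t   CF        PV=CF/(1+0.01475)^t    t·PV
  1     1,468.75     1,447.4008     1,447.4008
  2     1,468.75     1,426.3620     2,852.7240
  3     1,468.75     1,405.6290     4,216.8869
  4     1,468.75     1,385.1973     5,540.7892
  5     1,468.75     1,365.0626     6,825.3132
  6     1,468.75     1,345.2206     8,071.3238
  7     1,468.75     1,325.6670     9,279.6693
  8     1,468.75     1,306.3977    10,451.1814
  9     1,468.75     1,287.4084    11,586.6756
  10   26,468.75    22,863.5062   228,635.0622
  Σ                 35,157.8517   288,907.0265
P = 35,157.8517; Macaulay duration = 288,907.0265 / 35,157.8517 = 8.21743 half-year periods = 4.10871 years.
Modified duration = D_Mac / (1 + y) = 4.10871 / 1.01475 = 4.04899 years.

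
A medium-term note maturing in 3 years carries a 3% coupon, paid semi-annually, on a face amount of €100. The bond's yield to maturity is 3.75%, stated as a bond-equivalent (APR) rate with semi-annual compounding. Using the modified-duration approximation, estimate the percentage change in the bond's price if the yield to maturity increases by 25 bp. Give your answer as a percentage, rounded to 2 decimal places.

Periodic yield y = 0.01875. Modified duration first:
  t   CF        PV=CF/(1+0.01875)^t    t·PV
  1         1.50         1.4724         1.4724
  2         1.50         1.4453         2.8906
  3         1.50         1.4187         4.2561
  4         1.50         1.3926         5.5703
  5         1.50         1.3670         6.8348
  6       101.50        90.7947       544.7680
  Σ                     97.8906       565.7921
P = 97.8906; D_Mac = 5.77984 half-year periods = 2.88992 yrs; D_mod = 2.88992/(1+0.01875) = 2.83673 yrs.
ΔP/P ≈ -D_mod · Δy = -2.83673 × (+0.0025) = -0.007092 = -0.7092%.

-0.71%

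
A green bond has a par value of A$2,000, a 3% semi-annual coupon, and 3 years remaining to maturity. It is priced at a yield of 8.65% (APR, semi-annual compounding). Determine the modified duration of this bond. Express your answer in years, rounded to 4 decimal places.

2.7610 years

Periodic yield y = 0.04325. First find Macaulay duration:
  t   CF        PV=CF/(1+0.04325)^t    t·PV
  1        30.00        28.7563        28.7563
  2        30.00        27.5641        55.1283
  3        30.00        26.4214        79.2642
  4        30.00        25.3261       101.3043
  5        30.00        24.2761       121.3806
  6     2,030.00     1,574.5834     9,447.5006
  Σ                  1,706.9275     9,833.3343
P = 1,706.9275; Macaulay duration = 9,833.3343 / 1,706.9275 = 5.76084 half-year periods = 2.88042 years.
Modified duration = D_Mac / (1 + y) = 2.88042 / 1.04325 = 2.76101 years.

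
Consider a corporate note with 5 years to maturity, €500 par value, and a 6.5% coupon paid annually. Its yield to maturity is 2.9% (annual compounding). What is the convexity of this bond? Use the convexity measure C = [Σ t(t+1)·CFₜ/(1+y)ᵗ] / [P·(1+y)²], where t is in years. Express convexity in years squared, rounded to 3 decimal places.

With y = 0.029:
  t   CF        PV=CF/(1+0.029)^t    t·PV        t(t+1)·PV
  1        32.50        31.5841        31.5841          63.1681
  2        32.50        30.6939        61.3879         184.1636
  3        32.50        29.8289        89.4867         357.9468
  4        32.50        28.9882       115.9530         579.7648
  5       532.50       461.5755     2,307.8774      13,847.2647
  Σ                    582.6706     2,606.2890      15,032.3080
P = 582.6706.
Convexity = Σ t(t+1)·PV / [P·(1+y)²] = 15,032.3080 / (582.6706 × 1.058841) = 24.36530.

24.365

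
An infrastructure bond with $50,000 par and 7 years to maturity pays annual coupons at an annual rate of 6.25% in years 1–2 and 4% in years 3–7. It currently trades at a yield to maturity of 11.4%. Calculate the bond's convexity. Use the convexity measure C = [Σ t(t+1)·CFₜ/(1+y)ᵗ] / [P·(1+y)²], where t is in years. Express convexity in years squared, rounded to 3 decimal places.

35.077

With y = 0.114:
  t   CF        PV=CF/(1+0.114)^t    t·PV        t(t+1)·PV
  1     3,125.00     2,805.2065     2,805.2065       5,610.4129
  2     3,125.00     2,518.1387     5,036.2773      15,108.8319
  3     2,000.00     1,446.6865     4,340.0594      17,360.2378
  4     2,000.00     1,298.6414     5,194.5655      25,972.8273
  5     2,000.00     1,165.7463     5,828.7314      34,972.3887
  6     2,000.00     1,046.4509     6,278.7053      43,950.9373
  7    52,000.00    24,423.4498   170,964.1486   1,367,713.1886
  Σ                 34,704.3199   200,447.6940   1,510,688.8245
P = 34,704.3199.
Convexity = Σ t(t+1)·PV / [P·(1+y)²] = 1,510,688.8245 / (34,704.3199 × 1.240996) = 35.07689.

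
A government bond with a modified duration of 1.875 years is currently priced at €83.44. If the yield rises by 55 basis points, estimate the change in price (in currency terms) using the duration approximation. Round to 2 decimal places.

-€0.86

Duration approximation: ΔP/P ≈ -D_mod · Δy = -1.875 × (+0.0055) = -0.0103125.
ΔP ≈ 83.44 × (-0.0103125) = -0.860475.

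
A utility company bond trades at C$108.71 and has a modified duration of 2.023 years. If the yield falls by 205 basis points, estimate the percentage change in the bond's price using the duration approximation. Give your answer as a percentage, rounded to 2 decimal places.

Duration approximation: ΔP/P ≈ -D_mod · Δy = -2.023 × (-0.0205) = +0.0414715.
As a percentage: +4.14715%.

+4.15%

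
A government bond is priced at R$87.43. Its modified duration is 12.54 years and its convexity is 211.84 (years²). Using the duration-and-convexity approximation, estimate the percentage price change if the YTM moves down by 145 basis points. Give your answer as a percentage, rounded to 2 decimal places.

Duration effect: -D_mod·Δy = -12.54 × (-0.0145) = +0.181830
Convexity effect: ½·C·(Δy)² = 0.5 × 211.84 × (-0.0145)² = +0.02226968
ΔP/P ≈ +0.181830 + 0.02226968 = +0.20409968
= +20.409968%.

+20.41%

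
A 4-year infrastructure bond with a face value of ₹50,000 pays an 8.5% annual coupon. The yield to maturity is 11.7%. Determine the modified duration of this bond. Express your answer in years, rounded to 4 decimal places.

3.1588 years

Periodic yield y = 0.117. First find Macaulay duration:
  t   CF        PV=CF/(1+0.117)^t    t·PV
  1     4,250.00     3,804.8344     3,804.8344
  2     4,250.00     3,406.2976     6,812.5951
  3     4,250.00     3,049.5054     9,148.5163
  4    54,250.00    34,848.7376   139,394.9503
  Σ                 45,109.3749   159,160.8961
P = 45,109.3749; Macaulay duration = 159,160.8961 / 45,109.3749 = 3.52833 years.
Modified duration = D_Mac / (1 + y) = 3.52833 / 1.117 = 3.15876 years.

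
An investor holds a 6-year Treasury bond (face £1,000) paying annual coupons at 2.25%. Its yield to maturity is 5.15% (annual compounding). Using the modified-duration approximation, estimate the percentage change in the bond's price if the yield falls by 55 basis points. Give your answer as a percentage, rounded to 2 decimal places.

+2.95%

Periodic yield y = 0.0515. Modified duration first:
  t   CF        PV=CF/(1+0.0515)^t    t·PV
  1        22.50        21.3980        21.3980
  2        22.50        20.3500        40.7000
  3        22.50        19.3533        58.0599
  4        22.50        18.4054        73.6216
  5        22.50        17.5040        87.5198
  6     1,022.50       756.4978     4,538.9866
  Σ                    853.5084     4,820.2858
P = 853.5084; D_Mac = 5.64761 yrs; D_mod = 5.64761/(1+0.0515) = 5.37101 yrs.
ΔP/P ≈ -D_mod · Δy = -5.37101 × (-0.0055) = +0.029541 = +2.9541%.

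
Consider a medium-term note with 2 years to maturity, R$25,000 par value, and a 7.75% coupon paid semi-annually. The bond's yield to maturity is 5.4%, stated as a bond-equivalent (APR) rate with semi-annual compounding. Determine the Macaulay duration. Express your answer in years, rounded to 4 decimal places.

Periodic yield y = 0.027. Discount each cash flow and weight by its period:
  t   CF        PV=CF/(1+0.027)^t    t·PV
  1       968.75       943.2814       943.2814
  2       968.75       918.4824     1,836.9648
  3       968.75       894.3353     2,683.0060
  4    25,968.75    23,343.6773    93,374.7092
  Σ                 26,099.7764    98,837.9614
Price P = Σ PV = 26,099.7764.
Macaulay duration = Σ(t·PV) / P = 98,837.9614 / 26,099.7764 = 3.78693 half-year periods.
In years: 3.78693 / 2 = 1.89346 years.

1.8935 years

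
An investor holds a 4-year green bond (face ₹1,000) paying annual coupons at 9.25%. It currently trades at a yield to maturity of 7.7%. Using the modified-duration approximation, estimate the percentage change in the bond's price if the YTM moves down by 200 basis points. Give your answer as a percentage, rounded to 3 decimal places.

Periodic yield y = 0.077. Modified duration first:
  t   CF        PV=CF/(1+0.077)^t    t·PV
  1        92.50        85.8867        85.8867
  2        92.50        79.7463       159.4925
  3        92.50        74.0448       222.1344
  4     1,092.50       812.0049     3,248.0195
  Σ                  1,051.6827     3,715.5331
P = 1,051.6827; D_Mac = 3.53294 yrs; D_mod = 3.53294/(1+0.077) = 3.28035 yrs.
ΔP/P ≈ -D_mod · Δy = -3.28035 × (-0.02) = +0.065607 = +6.5607%.

+6.561%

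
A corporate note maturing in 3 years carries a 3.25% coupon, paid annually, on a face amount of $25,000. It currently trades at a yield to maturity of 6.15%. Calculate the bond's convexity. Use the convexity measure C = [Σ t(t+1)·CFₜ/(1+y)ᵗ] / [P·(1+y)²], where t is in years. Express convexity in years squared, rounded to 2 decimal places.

With y = 0.0615:
  t   CF        PV=CF/(1+0.0615)^t    t·PV        t(t+1)·PV
  1       812.50       765.4263       765.4263       1,530.8526
  2       812.50       721.0799     1,442.1597       4,326.4792
  3    25,812.50    21,580.9259    64,742.7777     258,971.1108
  Σ                 23,067.4321    66,950.3637     264,828.4426
P = 23,067.4321.
Convexity = Σ t(t+1)·PV / [P·(1+y)²] = 264,828.4426 / (23,067.4321 × 1.126782) = 10.18885.

10.19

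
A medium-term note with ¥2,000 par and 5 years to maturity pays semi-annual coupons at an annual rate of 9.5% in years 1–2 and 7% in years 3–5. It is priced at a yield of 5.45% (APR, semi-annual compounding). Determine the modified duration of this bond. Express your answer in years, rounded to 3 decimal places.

Periodic yield y = 0.02725. First find Macaulay duration:
  t   CF        PV=CF/(1+0.02725)^t    t·PV
  1        95.00        92.4799        92.4799
  2        95.00        90.0267       180.0534
  3        95.00        87.6385       262.9156
  4        95.00        85.3137       341.2550
  5        70.00        61.1952       305.9760
  6        70.00        59.5719       357.4311
  7        70.00        57.9916       405.9411
  8        70.00        56.4532       451.6259
  9        70.00        54.9557       494.6012
  10    2,070.00     1,582.0086    15,820.0862
  Σ                  2,227.6351    18,712.3655
P = 2,227.6351; Macaulay duration = 18,712.3655 / 2,227.6351 = 8.40010 half-year periods = 4.20005 years.
Modified duration = D_Mac / (1 + y) = 4.20005 / 1.02725 = 4.08864 years.

4.089 years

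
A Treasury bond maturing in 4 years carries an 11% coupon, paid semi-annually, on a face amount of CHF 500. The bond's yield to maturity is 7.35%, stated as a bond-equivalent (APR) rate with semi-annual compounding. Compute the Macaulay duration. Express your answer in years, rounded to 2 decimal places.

3.38 years

Periodic yield y = 0.03675. Discount each cash flow and weight by its period:
  t   CF        PV=CF/(1+0.03675)^t    t·PV
  1        27.50        26.5252        26.5252
  2        27.50        25.5850        51.1699
  3        27.50        24.6780        74.0341
  4        27.50        23.8033        95.2131
  5        27.50        22.9595       114.7975
  6        27.50        22.1456       132.8739
  7        27.50        21.3606       149.5245
  8       527.50       395.2120     3,161.6959
  Σ                    562.2692     3,805.8341
Price P = Σ PV = 562.2692.
Macaulay duration = Σ(t·PV) / P = 3,805.8341 / 562.2692 = 6.76870 half-year periods.
In years: 6.76870 / 2 = 3.38435 years.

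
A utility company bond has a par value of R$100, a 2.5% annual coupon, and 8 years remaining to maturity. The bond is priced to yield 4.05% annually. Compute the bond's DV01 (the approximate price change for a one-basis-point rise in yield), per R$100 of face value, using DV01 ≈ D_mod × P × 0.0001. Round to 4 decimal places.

R$0.0629

Periodic yield y = 0.0405.
  t   CF        PV=CF/(1+0.0405)^t    t·PV
  1         2.50         2.4027         2.4027
  2         2.50         2.3092         4.6183
  3         2.50         2.2193         6.6579
  4         2.50         2.1329         8.5316
  5         2.50         2.0499        10.2494
  6         2.50         1.9701        11.8206
  7         2.50         1.8934        13.2539
  8       102.50        74.6083       596.8665
  Σ                     89.5858       654.4009
P = 89.5858; D_Mac = 7.30474 yrs; D_mod = 7.02042 yrs.
DV01 ≈ 7.02042 × 89.5858 × 0.0001 = 0.062893.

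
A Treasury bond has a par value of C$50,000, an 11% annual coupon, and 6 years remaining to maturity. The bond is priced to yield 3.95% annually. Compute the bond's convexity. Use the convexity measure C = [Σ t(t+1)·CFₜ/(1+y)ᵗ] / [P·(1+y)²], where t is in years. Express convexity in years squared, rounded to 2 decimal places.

29.42

With y = 0.0395:
  t   CF        PV=CF/(1+0.0395)^t    t·PV        t(t+1)·PV
  1     5,500.00     5,291.0053     5,291.0053      10,582.0106
  2     5,500.00     5,089.9522    10,179.9044      30,539.7131
  3     5,500.00     4,896.5389    14,689.6167      58,758.4667
  4     5,500.00     4,710.4751    18,841.9005      94,209.5025
  5     5,500.00     4,531.4816    22,657.4080     135,944.4481
  6    55,500.00    43,989.1957   263,935.1740   1,847,546.2182
  Σ                 68,508.6488   335,595.0089   2,177,580.3592
P = 68,508.6488.
Convexity = Σ t(t+1)·PV / [P·(1+y)²] = 2,177,580.3592 / (68,508.6488 × 1.080560) = 29.41574.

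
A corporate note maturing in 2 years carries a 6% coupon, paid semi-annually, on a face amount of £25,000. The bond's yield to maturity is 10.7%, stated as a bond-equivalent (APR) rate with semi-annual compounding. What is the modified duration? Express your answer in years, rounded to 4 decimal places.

Periodic yield y = 0.0535. First find Macaulay duration:
  t   CF        PV=CF/(1+0.0535)^t    t·PV
  1       750.00       711.9127       711.9127
  2       750.00       675.7595     1,351.5191
  3       750.00       641.4424     1,924.3271
  4    25,750.00    20,904.4658    83,617.8631
  Σ                 22,933.5804    87,605.6220
P = 22,933.5804; Macaulay duration = 87,605.6220 / 22,933.5804 = 3.81997 half-year periods = 1.90999 years.
Modified duration = D_Mac / (1 + y) = 1.90999 / 1.0535 = 1.81299 years.

1.8130 years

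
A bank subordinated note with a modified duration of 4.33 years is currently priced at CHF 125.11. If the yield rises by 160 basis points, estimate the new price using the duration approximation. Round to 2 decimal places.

Duration approximation: ΔP/P ≈ -D_mod · Δy = -4.33 × (+0.016) = -0.069280.
New price ≈ 125.11 × (1 - 0.069280) = 116.4423792.

CHF 116.44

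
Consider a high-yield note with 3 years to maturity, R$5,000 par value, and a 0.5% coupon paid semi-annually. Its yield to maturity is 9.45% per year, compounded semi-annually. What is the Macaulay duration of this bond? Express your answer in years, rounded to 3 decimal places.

2.978 years

Periodic yield y = 0.04725. Discount each cash flow and weight by its period:
  t   CF        PV=CF/(1+0.04725)^t    t·PV
  1        12.50        11.9360        11.9360
  2        12.50        11.3975        22.7950
  3        12.50        10.8833        32.6498
  4        12.50        10.3922        41.5689
  5        12.50         9.9233        49.6167
  6     5,012.50     3,799.7250    22,798.3503
  Σ                  3,854.2574    22,956.9167
Price P = Σ PV = 3,854.2574.
Macaulay duration = Σ(t·PV) / P = 22,956.9167 / 3,854.2574 = 5.95625 half-year periods.
In years: 5.95625 / 2 = 2.97812 years.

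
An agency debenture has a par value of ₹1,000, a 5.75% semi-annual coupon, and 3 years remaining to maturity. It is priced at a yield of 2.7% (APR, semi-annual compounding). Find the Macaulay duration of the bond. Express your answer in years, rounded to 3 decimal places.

2.808 years

Periodic yield y = 0.0135. Discount each cash flow and weight by its period:
  t   CF        PV=CF/(1+0.0135)^t    t·PV
  1        28.75        28.3670        28.3670
  2        28.75        27.9892        55.9784
  3        28.75        27.6164        82.8491
  4        28.75        27.2485       108.9941
  5        28.75        26.8856       134.4278
  6     1,028.75       949.2210     5,695.3259
  Σ                  1,087.3277     6,105.9423
Price P = Σ PV = 1,087.3277.
Macaulay duration = Σ(t·PV) / P = 6,105.9423 / 1,087.3277 = 5.61555 half-year periods.
In years: 5.61555 / 2 = 2.80777 years.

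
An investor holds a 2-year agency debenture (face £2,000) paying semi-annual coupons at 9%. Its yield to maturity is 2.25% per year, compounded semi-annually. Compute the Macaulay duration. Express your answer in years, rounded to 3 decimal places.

1.883 years

Periodic yield y = 0.01125. Discount each cash flow and weight by its period:
  t   CF        PV=CF/(1+0.01125)^t    t·PV
  1        90.00        88.9988        88.9988
  2        90.00        88.0087       176.0173
  3        90.00        87.0296       261.0888
  4     2,090.00     1,998.5368     7,994.1472
  Σ                  2,262.5738     8,520.2520
Price P = Σ PV = 2,262.5738.
Macaulay duration = Σ(t·PV) / P = 8,520.2520 / 2,262.5738 = 3.76573 half-year periods.
In years: 3.76573 / 2 = 1.88287 years.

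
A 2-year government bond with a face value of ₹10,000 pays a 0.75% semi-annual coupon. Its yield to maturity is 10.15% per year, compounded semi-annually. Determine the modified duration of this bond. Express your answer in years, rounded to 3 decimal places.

1.892 years

Periodic yield y = 0.05075. First find Macaulay duration:
  t   CF        PV=CF/(1+0.05075)^t    t·PV
  1        37.50        35.6888        35.6888
  2        37.50        33.9651        67.9301
  3        37.50        32.3246        96.9738
  4    10,037.50     8,234.3242    32,937.2969
  Σ                  8,336.3027    33,137.8896
P = 8,336.3027; Macaulay duration = 33,137.8896 / 8,336.3027 = 3.97513 half-year periods = 1.98757 years.
Modified duration = D_Mac / (1 + y) = 1.98757 / 1.05075 = 1.89157 years.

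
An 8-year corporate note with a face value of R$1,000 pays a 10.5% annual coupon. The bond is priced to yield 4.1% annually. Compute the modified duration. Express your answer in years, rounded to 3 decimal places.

5.929 years

Periodic yield y = 0.041. First find Macaulay duration:
  t   CF        PV=CF/(1+0.041)^t    t·PV
  1       105.00       100.8646       100.8646
  2       105.00        96.8920       193.7840
  3       105.00        93.0759       279.2276
  4       105.00        89.4101       357.6402
  5       105.00        85.8886       429.4431
  6       105.00        82.5059       495.0353
  7       105.00        79.2564       554.7946
  8     1,105.00       801.2286     6,409.8288
  Σ                  1,429.1219     8,820.6182
P = 1,429.1219; Macaulay duration = 8,820.6182 / 1,429.1219 = 6.17205 years.
Modified duration = D_Mac / (1 + y) = 6.17205 / 1.041 = 5.92897 years.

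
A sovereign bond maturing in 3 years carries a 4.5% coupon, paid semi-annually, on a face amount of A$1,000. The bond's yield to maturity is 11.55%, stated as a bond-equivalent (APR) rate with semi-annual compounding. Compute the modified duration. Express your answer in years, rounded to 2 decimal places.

2.67 years

Periodic yield y = 0.05775. First find Macaulay duration:
  t   CF        PV=CF/(1+0.05775)^t    t·PV
  1        22.50        21.2716        21.2716
  2        22.50        20.1102        40.2204
  3        22.50        19.0122        57.0367
  4        22.50        17.9742        71.8969
  5        22.50        16.9929        84.9645
  6     1,022.50       730.0710     4,380.4262
  Σ                    825.4322     4,655.8163
P = 825.4322; Macaulay duration = 4,655.8163 / 825.4322 = 5.64046 half-year periods = 2.82023 years.
Modified duration = D_Mac / (1 + y) = 2.82023 / 1.05775 = 2.66625 years.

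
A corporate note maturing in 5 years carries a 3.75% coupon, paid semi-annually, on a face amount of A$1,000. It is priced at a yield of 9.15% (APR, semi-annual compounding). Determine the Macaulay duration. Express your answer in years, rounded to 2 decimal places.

Periodic yield y = 0.04575. Discount each cash flow and weight by its period:
  t   CF        PV=CF/(1+0.04575)^t    t·PV
  1        18.75        17.9297        17.9297
  2        18.75        17.1453        34.2906
  3        18.75        16.3952        49.1857
  4        18.75        15.6780        62.7119
  5        18.75        14.9921        74.9604
  6        18.75        14.3362        86.0172
  7        18.75        13.7090        95.9631
  8        18.75        13.1093       104.8741
  9        18.75        12.5358       112.8218
  10    1,018.75       651.3117     6,513.1171
  Σ                    787.1423     7,151.8716
Price P = Σ PV = 787.1423.
Macaulay duration = Σ(t·PV) / P = 7,151.8716 / 787.1423 = 9.08587 half-year periods.
In years: 9.08587 / 2 = 4.54293 years.

4.54 years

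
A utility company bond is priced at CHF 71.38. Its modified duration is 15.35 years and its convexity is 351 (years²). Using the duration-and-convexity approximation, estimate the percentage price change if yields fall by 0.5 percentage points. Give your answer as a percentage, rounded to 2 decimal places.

+8.11%

Duration effect: -D_mod·Δy = -15.35 × (-0.005) = +0.076750
Convexity effect: ½·C·(Δy)² = 0.5 × 351 × (-0.005)² = +0.0043875
ΔP/P ≈ +0.076750 + 0.0043875 = +0.0811375
= +8.11375%.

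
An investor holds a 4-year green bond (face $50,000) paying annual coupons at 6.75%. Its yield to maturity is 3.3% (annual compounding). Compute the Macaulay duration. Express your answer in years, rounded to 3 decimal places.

3.660 years

Periodic yield y = 0.033. Discount each cash flow and weight by its year:
  t   CF        PV=CF/(1+0.033)^t    t·PV
  1     3,375.00     3,267.1830     3,267.1830
  2     3,375.00     3,162.8102     6,325.6204
  3     3,375.00     3,061.7718     9,185.3153
  4    53,375.00    46,874.4950   187,497.9800
  Σ                 56,366.2599   206,276.0987
Price P = Σ PV = 56,366.2599.
Macaulay duration = Σ(t·PV) / P = 206,276.0987 / 56,366.2599 = 3.65957 years.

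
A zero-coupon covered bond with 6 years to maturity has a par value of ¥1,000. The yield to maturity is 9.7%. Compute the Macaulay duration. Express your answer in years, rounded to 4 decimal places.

A zero-coupon bond has a single cash flow at maturity, so its Macaulay duration equals its maturity: 6 years.

6.0000 years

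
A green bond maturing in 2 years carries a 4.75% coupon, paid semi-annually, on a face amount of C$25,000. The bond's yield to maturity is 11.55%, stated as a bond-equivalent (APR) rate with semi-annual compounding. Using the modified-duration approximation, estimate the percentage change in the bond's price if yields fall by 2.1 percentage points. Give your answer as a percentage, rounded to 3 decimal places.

Periodic yield y = 0.05775. Modified duration first:
  t   CF        PV=CF/(1+0.05775)^t    t·PV
  1       593.75       561.3330       561.3330
  2       593.75       530.6859     1,061.3718
  3       593.75       501.7120     1,505.1361
  4    25,593.75    20,445.6907    81,782.7630
  Σ                 22,039.4217    84,910.6039
P = 22,039.4217; D_Mac = 3.85267 half-year periods = 1.92633 yrs; D_mod = 1.92633/(1+0.05775) = 1.82116 yrs.
ΔP/P ≈ -D_mod · Δy = -1.82116 × (-0.021) = +0.038244 = +3.8244%.

+3.824%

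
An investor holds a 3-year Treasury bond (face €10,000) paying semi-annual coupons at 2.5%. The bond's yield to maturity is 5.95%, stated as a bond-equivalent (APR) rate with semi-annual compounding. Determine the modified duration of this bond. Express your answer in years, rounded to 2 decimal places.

Periodic yield y = 0.02975. First find Macaulay duration:
  t   CF        PV=CF/(1+0.02975)^t    t·PV
  1       125.00       121.3887       121.3887
  2       125.00       117.8817       235.7634
  3       125.00       114.4760       343.4281
  4       125.00       111.1688       444.6751
  5       125.00       107.9571       539.7853
  6    10,125.00     8,491.8874    50,951.3245
  Σ                  9,064.7597    52,636.3651
P = 9,064.7597; Macaulay duration = 52,636.3651 / 9,064.7597 = 5.80670 half-year periods = 2.90335 years.
Modified duration = D_Mac / (1 + y) = 2.90335 / 1.02975 = 2.81947 years.

2.82 years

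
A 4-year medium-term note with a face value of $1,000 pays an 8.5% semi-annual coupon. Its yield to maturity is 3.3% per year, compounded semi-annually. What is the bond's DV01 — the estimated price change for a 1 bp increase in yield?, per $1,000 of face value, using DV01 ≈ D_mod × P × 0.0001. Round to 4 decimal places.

$0.4138

Periodic yield y = 0.0165.
  t   CF        PV=CF/(1+0.0165)^t    t·PV
  1        42.50        41.8101        41.8101
  2        42.50        41.1315        82.2629
  3        42.50        40.4638       121.3914
  4        42.50        39.8070       159.2280
  5        42.50        39.1608       195.8042
  6        42.50        38.5252       231.1511
  7        42.50        37.8998       265.2988
  8     1,042.50       914.5701     7,316.5608
  Σ                  1,193.3684     8,413.5074
P = 1,193.3684; D_Mac = 7.05022 half-year periods = 3.52511 yrs; D_mod = 3.46789 yrs.
DV01 ≈ 3.46789 × 1,193.3684 × 0.0001 = 0.413847.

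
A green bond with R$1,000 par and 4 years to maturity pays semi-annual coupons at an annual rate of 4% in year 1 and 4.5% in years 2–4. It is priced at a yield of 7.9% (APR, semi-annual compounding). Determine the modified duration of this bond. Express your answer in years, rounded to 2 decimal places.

Periodic yield y = 0.0395. First find Macaulay duration:
  t   CF        PV=CF/(1+0.0395)^t    t·PV
  1        20.00        19.2400        19.2400
  2        20.00        18.5089        37.0178
  3        22.50        20.0313        60.0939
  4        22.50        19.2701        77.0805
  5        22.50        18.5379        92.6894
  6        22.50        17.8335       107.0007
  7        22.50        17.1558       120.0906
  8     1,022.50       750.0105     6,000.0843
  Σ                    880.5880     6,513.2973
P = 880.5880; Macaulay duration = 6,513.2973 / 880.5880 = 7.39653 half-year periods = 3.69827 years.
Modified duration = D_Mac / (1 + y) = 3.69827 / 1.0395 = 3.55774 years.

3.56 years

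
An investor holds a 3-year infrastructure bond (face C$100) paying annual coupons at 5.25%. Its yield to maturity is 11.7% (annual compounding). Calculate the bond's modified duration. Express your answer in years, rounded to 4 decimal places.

Periodic yield y = 0.117. First find Macaulay duration:
  t   CF        PV=CF/(1+0.117)^t    t·PV
  1         5.25         4.7001         4.7001
  2         5.25         4.2078         8.4156
  3       105.25        75.5201       226.5603
  Σ                     84.4280       239.6760
P = 84.4280; Macaulay duration = 239.6760 / 84.4280 = 2.83882 years.
Modified duration = D_Mac / (1 + y) = 2.83882 / 1.117 = 2.54147 years.

2.5415 years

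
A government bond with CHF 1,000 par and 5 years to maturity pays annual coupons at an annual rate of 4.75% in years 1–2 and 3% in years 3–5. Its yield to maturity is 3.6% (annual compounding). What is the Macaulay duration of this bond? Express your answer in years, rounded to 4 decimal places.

4.6063 years

Periodic yield y = 0.036. Discount each cash flow and weight by its year:
  t   CF        PV=CF/(1+0.036)^t    t·PV
  1        47.50        45.8494        45.8494
  2        47.50        44.2562        88.5124
  3        30.00        26.9800        80.9400
  4        30.00        26.0425       104.1699
  5     1,030.00       863.0549     4,315.2747
  Σ                  1,006.1830     4,634.7465
Price P = Σ PV = 1,006.1830.
Macaulay duration = Σ(t·PV) / P = 4,634.7465 / 1,006.1830 = 4.60627 years.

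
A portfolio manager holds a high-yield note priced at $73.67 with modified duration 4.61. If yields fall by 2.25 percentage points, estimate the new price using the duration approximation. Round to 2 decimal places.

$81.31

Duration approximation: ΔP/P ≈ -D_mod · Δy = -4.61 × (-0.0225) = +0.103725.
New price ≈ 73.67 × (1 + 0.103725) = 81.31142075.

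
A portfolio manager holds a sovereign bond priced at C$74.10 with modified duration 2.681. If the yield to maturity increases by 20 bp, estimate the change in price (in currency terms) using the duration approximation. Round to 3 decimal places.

Duration approximation: ΔP/P ≈ -D_mod · Δy = -2.681 × (+0.002) = -0.005362.
ΔP ≈ 74.10 × (-0.005362) = -0.3973242.

-C$0.397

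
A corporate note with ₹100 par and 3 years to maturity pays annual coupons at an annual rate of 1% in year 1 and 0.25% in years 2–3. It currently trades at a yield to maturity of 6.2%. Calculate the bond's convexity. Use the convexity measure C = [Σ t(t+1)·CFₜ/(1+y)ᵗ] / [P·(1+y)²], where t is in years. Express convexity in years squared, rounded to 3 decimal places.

With y = 0.062:
  t   CF        PV=CF/(1+0.062)^t    t·PV        t(t+1)·PV
  1         1.00         0.9416         0.9416           1.8832
  2         0.25         0.2217         0.4433           1.3300
  3       100.25        83.6972       251.0915       1,004.3662
  Σ                     84.8605       252.4765       1,007.5794
P = 84.8605.
Convexity = Σ t(t+1)·PV / [P·(1+y)²] = 1,007.5794 / (84.8605 × 1.127844) = 10.52749.

10.527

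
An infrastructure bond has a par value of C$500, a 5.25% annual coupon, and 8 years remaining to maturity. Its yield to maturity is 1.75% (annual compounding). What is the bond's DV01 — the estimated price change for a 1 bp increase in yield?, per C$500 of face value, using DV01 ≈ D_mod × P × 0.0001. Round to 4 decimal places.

Periodic yield y = 0.0175.
  t   CF        PV=CF/(1+0.0175)^t    t·PV
  1        26.25        25.7985        25.7985
  2        26.25        25.3548        50.7096
  3        26.25        24.9187        74.7562
  4        26.25        24.4902        97.9606
  5        26.25        24.0690       120.3448
  6        26.25        23.6550       141.9300
  7        26.25        23.2481       162.7370
  8       526.25       458.0541     3,664.4327
  Σ                    629.5884     4,338.6695
P = 629.5884; D_Mac = 6.89128 yrs; D_mod = 6.77276 yrs.
DV01 ≈ 6.77276 × 629.5884 × 0.0001 = 0.426405.

C$0.4264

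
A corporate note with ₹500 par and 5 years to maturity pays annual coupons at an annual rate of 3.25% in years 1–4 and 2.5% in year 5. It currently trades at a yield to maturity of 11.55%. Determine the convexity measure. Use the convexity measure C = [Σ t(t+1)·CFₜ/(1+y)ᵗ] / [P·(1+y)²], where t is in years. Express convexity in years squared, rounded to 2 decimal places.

With y = 0.1155:
  t   CF        PV=CF/(1+0.1155)^t    t·PV        t(t+1)·PV
  1        16.25        14.5675        14.5675          29.1349
  2        16.25        13.0591        26.1183          78.3548
  3        16.25        11.7070        35.1209         140.4837
  4        16.25        10.4948        41.9793         209.8964
  5       512.50       296.7194     1,483.5972       8,901.5831
  Σ                    346.5478     1,601.3831       9,359.4529
P = 346.5478.
Convexity = Σ t(t+1)·PV / [P·(1+y)²] = 9,359.4529 / (346.5478 × 1.244340) = 21.70442.

21.70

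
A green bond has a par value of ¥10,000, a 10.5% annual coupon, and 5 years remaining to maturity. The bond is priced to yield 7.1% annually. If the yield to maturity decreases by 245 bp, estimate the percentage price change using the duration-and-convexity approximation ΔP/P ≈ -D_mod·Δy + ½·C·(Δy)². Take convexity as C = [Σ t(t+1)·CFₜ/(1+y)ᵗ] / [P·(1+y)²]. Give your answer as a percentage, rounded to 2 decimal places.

With y = 0.071:
  t   CF        PV=CF/(1+0.071)^t    t·PV        t(t+1)·PV
  1     1,050.00       980.3922       980.3922       1,960.7843
  2     1,050.00       915.3988     1,830.7977       5,492.3930
  3     1,050.00       854.7141     2,564.1424      10,256.5696
  4     1,050.00       798.0524     3,192.2097      15,961.0483
  5    11,050.00     7,841.7849    39,208.9244     235,253.5461
  Σ                 11,390.3424    47,776.4663     268,924.3414
P = 11,390.3424; D_Mac = 4.19447 yrs; D_mod = 3.91641 yrs; C = 20.58327.
Duration effect: -3.91641 × (-0.0245) = +0.095952
Convexity effect: 0.5 × 20.58327 × (-0.0245)² = +0.0061776
ΔP/P ≈ +0.095952 + 0.0061776 = +0.102130 = +10.2130%.

+10.21%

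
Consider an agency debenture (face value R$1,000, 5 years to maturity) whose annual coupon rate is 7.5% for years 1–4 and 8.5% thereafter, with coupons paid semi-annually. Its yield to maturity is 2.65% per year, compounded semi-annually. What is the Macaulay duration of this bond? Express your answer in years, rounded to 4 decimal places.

4.3467 years

Periodic yield y = 0.01325. Discount each cash flow and weight by its period:
  t   CF        PV=CF/(1+0.01325)^t    t·PV
  1        37.50        37.0096        37.0096
  2        37.50        36.5257        73.0513
  3        37.50        36.0480       108.1441
  4        37.50        35.5766       142.3065
  5        37.50        35.1114       175.5570
  6        37.50        34.6523       207.9136
  7        37.50        34.1991       239.3939
  8        37.50        33.7519       270.0153
  9        42.50        37.7520       339.7676
  10    1,042.50       913.9237     9,139.2370
  Σ                  1,234.5503    10,732.3958
Price P = Σ PV = 1,234.5503.
Macaulay duration = Σ(t·PV) / P = 10,732.3958 / 1,234.5503 = 8.69336 half-year periods.
In years: 8.69336 / 2 = 4.34668 years.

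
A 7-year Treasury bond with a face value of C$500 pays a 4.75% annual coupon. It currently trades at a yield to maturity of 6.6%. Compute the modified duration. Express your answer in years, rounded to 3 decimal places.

5.685 years

Periodic yield y = 0.066. First find Macaulay duration:
  t   CF        PV=CF/(1+0.066)^t    t·PV
  1        23.75        22.2795        22.2795
  2        23.75        20.9001        41.8003
  3        23.75        19.6061        58.8184
  4        23.75        18.3922        73.5690
  5        23.75        17.2535        86.2676
  6        23.75        16.1853        97.1117
  7       523.75       334.8294     2,343.8059
  Σ                    449.4463     2,723.6524
P = 449.4463; Macaulay duration = 2,723.6524 / 449.4463 = 6.06002 years.
Modified duration = D_Mac / (1 + y) = 6.06002 / 1.066 = 5.68482 years.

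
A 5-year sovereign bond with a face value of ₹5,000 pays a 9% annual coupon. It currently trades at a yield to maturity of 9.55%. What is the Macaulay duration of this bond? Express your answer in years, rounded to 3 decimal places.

4.231 years

Periodic yield y = 0.0955. Discount each cash flow and weight by its year:
  t   CF        PV=CF/(1+0.0955)^t    t·PV
  1       450.00       410.7713       410.7713
  2       450.00       374.9624       749.9249
  3       450.00       342.2751     1,026.8254
  4       450.00       312.4374     1,249.7495
  5     5,450.00     3,454.0975    17,270.4875
  Σ                  4,894.5438    20,707.7587
Price P = Σ PV = 4,894.5438.
Macaulay duration = Σ(t·PV) / P = 20,707.7587 / 4,894.5438 = 4.23078 years.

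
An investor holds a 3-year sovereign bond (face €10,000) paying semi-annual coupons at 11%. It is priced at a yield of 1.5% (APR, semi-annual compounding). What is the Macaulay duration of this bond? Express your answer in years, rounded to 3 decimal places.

Periodic yield y = 0.0075. Discount each cash flow and weight by its period:
  t   CF        PV=CF/(1+0.0075)^t    t·PV
  1       550.00       545.9057       545.9057
  2       550.00       541.8419     1,083.6838
  3       550.00       537.8083     1,613.4250
  4       550.00       533.8048     2,135.2192
  5       550.00       529.8311     2,649.1553
  6    10,550.00    10,087.4671    60,524.8025
  Σ                 12,776.6589    68,552.1915
Price P = Σ PV = 12,776.6589.
Macaulay duration = Σ(t·PV) / P = 68,552.1915 / 12,776.6589 = 5.36542 half-year periods.
In years: 5.36542 / 2 = 2.68271 years.

2.683 years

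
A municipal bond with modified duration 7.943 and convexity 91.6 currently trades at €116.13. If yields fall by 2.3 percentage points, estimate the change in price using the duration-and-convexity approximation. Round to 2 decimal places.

+€24.03

Duration effect: -D_mod·Δy = -7.943 × (-0.023) = +0.182689
Convexity effect: ½·C·(Δy)² = 0.5 × 91.6 × (-0.023)² = +0.0242282
ΔP/P ≈ +0.182689 + 0.0242282 = +0.2069172
ΔP ≈ 116.13 × (+0.2069172) = +24.029294436.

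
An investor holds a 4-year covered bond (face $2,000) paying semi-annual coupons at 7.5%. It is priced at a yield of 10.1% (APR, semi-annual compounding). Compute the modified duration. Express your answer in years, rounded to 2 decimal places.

3.34 years

Periodic yield y = 0.0505. First find Macaulay duration:
  t   CF        PV=CF/(1+0.0505)^t    t·PV
  1        75.00        71.3946        71.3946
  2        75.00        67.9625       135.9249
  3        75.00        64.6954       194.0861
  4        75.00        61.5853       246.3412
  5        75.00        58.6247       293.1237
  6        75.00        55.8065       334.8391
  7        75.00        53.1238       371.8664
  8     2,075.00     1,399.1029    11,192.8230
  Σ                  1,832.2956    12,840.3989
P = 1,832.2956; Macaulay duration = 12,840.3989 / 1,832.2956 = 7.00782 half-year periods = 3.50391 years.
Modified duration = D_Mac / (1 + y) = 3.50391 / 1.0505 = 3.33547 years.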